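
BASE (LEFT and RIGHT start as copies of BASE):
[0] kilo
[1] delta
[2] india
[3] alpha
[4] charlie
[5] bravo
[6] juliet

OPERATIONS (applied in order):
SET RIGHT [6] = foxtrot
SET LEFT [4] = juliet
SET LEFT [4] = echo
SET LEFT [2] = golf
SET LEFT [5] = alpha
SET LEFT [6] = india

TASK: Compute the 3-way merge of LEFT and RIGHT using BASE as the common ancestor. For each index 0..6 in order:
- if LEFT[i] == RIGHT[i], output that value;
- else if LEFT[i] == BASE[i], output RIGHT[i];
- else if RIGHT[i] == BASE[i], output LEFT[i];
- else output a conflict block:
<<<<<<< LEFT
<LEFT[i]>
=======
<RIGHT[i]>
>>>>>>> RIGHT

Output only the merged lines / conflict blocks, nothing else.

Answer: kilo
delta
golf
alpha
echo
alpha
<<<<<<< LEFT
india
=======
foxtrot
>>>>>>> RIGHT

Derivation:
Final LEFT:  [kilo, delta, golf, alpha, echo, alpha, india]
Final RIGHT: [kilo, delta, india, alpha, charlie, bravo, foxtrot]
i=0: L=kilo R=kilo -> agree -> kilo
i=1: L=delta R=delta -> agree -> delta
i=2: L=golf, R=india=BASE -> take LEFT -> golf
i=3: L=alpha R=alpha -> agree -> alpha
i=4: L=echo, R=charlie=BASE -> take LEFT -> echo
i=5: L=alpha, R=bravo=BASE -> take LEFT -> alpha
i=6: BASE=juliet L=india R=foxtrot all differ -> CONFLICT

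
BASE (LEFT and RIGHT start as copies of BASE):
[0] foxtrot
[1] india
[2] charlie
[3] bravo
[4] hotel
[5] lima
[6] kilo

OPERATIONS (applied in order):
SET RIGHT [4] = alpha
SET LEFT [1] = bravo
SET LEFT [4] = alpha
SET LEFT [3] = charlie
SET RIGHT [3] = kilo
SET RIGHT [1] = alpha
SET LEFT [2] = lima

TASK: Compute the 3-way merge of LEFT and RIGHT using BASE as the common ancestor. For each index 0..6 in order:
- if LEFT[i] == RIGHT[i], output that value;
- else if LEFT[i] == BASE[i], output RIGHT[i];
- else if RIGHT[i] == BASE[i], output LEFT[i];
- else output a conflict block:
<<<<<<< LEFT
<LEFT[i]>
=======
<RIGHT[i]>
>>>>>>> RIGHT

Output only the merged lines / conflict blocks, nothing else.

Final LEFT:  [foxtrot, bravo, lima, charlie, alpha, lima, kilo]
Final RIGHT: [foxtrot, alpha, charlie, kilo, alpha, lima, kilo]
i=0: L=foxtrot R=foxtrot -> agree -> foxtrot
i=1: BASE=india L=bravo R=alpha all differ -> CONFLICT
i=2: L=lima, R=charlie=BASE -> take LEFT -> lima
i=3: BASE=bravo L=charlie R=kilo all differ -> CONFLICT
i=4: L=alpha R=alpha -> agree -> alpha
i=5: L=lima R=lima -> agree -> lima
i=6: L=kilo R=kilo -> agree -> kilo

Answer: foxtrot
<<<<<<< LEFT
bravo
=======
alpha
>>>>>>> RIGHT
lima
<<<<<<< LEFT
charlie
=======
kilo
>>>>>>> RIGHT
alpha
lima
kilo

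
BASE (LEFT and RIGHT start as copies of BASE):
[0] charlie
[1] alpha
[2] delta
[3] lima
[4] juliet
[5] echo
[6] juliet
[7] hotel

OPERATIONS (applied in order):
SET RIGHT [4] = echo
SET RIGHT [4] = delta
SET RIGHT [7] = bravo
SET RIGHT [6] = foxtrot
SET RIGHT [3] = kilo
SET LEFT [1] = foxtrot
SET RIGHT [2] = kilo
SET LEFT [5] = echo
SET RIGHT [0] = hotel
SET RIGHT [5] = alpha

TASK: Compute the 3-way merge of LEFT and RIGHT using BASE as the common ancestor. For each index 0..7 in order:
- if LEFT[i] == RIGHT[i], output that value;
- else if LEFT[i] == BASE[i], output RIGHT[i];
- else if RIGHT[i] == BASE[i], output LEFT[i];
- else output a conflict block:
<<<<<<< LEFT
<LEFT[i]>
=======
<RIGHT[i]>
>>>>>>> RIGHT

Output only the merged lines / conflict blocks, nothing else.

Answer: hotel
foxtrot
kilo
kilo
delta
alpha
foxtrot
bravo

Derivation:
Final LEFT:  [charlie, foxtrot, delta, lima, juliet, echo, juliet, hotel]
Final RIGHT: [hotel, alpha, kilo, kilo, delta, alpha, foxtrot, bravo]
i=0: L=charlie=BASE, R=hotel -> take RIGHT -> hotel
i=1: L=foxtrot, R=alpha=BASE -> take LEFT -> foxtrot
i=2: L=delta=BASE, R=kilo -> take RIGHT -> kilo
i=3: L=lima=BASE, R=kilo -> take RIGHT -> kilo
i=4: L=juliet=BASE, R=delta -> take RIGHT -> delta
i=5: L=echo=BASE, R=alpha -> take RIGHT -> alpha
i=6: L=juliet=BASE, R=foxtrot -> take RIGHT -> foxtrot
i=7: L=hotel=BASE, R=bravo -> take RIGHT -> bravo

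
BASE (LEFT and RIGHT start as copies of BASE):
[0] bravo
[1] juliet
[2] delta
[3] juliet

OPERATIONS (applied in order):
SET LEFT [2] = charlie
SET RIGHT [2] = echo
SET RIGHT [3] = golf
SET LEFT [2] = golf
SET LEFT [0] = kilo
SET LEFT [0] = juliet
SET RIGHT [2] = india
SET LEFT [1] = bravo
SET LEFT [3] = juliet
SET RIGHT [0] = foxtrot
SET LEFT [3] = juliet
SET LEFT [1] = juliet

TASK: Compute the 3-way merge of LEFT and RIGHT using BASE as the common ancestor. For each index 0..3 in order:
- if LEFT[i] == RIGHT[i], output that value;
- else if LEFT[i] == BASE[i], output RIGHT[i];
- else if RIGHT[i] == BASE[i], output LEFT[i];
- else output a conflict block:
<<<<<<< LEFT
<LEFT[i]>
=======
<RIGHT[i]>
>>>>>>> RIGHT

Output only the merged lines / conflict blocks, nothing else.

Answer: <<<<<<< LEFT
juliet
=======
foxtrot
>>>>>>> RIGHT
juliet
<<<<<<< LEFT
golf
=======
india
>>>>>>> RIGHT
golf

Derivation:
Final LEFT:  [juliet, juliet, golf, juliet]
Final RIGHT: [foxtrot, juliet, india, golf]
i=0: BASE=bravo L=juliet R=foxtrot all differ -> CONFLICT
i=1: L=juliet R=juliet -> agree -> juliet
i=2: BASE=delta L=golf R=india all differ -> CONFLICT
i=3: L=juliet=BASE, R=golf -> take RIGHT -> golf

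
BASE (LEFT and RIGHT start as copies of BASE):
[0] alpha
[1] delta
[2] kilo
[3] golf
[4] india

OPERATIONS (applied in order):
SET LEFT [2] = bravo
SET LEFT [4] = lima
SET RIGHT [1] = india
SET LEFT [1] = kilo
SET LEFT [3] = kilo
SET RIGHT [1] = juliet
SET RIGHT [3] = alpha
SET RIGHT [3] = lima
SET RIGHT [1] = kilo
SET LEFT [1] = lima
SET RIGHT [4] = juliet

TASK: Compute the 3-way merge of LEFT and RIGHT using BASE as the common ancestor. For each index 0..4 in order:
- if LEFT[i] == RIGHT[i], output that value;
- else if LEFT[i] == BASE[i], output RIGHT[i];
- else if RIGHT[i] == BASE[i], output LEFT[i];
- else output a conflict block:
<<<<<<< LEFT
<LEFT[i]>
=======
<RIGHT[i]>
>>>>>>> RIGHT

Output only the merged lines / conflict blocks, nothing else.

Answer: alpha
<<<<<<< LEFT
lima
=======
kilo
>>>>>>> RIGHT
bravo
<<<<<<< LEFT
kilo
=======
lima
>>>>>>> RIGHT
<<<<<<< LEFT
lima
=======
juliet
>>>>>>> RIGHT

Derivation:
Final LEFT:  [alpha, lima, bravo, kilo, lima]
Final RIGHT: [alpha, kilo, kilo, lima, juliet]
i=0: L=alpha R=alpha -> agree -> alpha
i=1: BASE=delta L=lima R=kilo all differ -> CONFLICT
i=2: L=bravo, R=kilo=BASE -> take LEFT -> bravo
i=3: BASE=golf L=kilo R=lima all differ -> CONFLICT
i=4: BASE=india L=lima R=juliet all differ -> CONFLICT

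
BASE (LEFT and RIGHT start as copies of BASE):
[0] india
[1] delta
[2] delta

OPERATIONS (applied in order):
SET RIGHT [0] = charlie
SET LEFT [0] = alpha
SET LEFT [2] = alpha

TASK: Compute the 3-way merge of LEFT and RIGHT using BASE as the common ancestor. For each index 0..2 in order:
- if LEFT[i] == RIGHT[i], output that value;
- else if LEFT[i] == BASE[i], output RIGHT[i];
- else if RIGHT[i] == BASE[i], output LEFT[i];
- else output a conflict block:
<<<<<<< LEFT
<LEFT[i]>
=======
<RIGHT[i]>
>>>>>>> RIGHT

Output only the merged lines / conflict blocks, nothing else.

Final LEFT:  [alpha, delta, alpha]
Final RIGHT: [charlie, delta, delta]
i=0: BASE=india L=alpha R=charlie all differ -> CONFLICT
i=1: L=delta R=delta -> agree -> delta
i=2: L=alpha, R=delta=BASE -> take LEFT -> alpha

Answer: <<<<<<< LEFT
alpha
=======
charlie
>>>>>>> RIGHT
delta
alpha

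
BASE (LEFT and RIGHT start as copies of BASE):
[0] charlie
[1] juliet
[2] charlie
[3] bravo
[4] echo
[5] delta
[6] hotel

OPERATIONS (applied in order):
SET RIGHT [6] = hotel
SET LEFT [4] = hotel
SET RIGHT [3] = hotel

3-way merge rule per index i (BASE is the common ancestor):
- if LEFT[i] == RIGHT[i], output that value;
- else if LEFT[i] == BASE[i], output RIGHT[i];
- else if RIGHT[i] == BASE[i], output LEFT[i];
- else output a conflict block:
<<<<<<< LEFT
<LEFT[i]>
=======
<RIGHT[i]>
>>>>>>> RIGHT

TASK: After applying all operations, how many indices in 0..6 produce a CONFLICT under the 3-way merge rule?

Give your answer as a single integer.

Final LEFT:  [charlie, juliet, charlie, bravo, hotel, delta, hotel]
Final RIGHT: [charlie, juliet, charlie, hotel, echo, delta, hotel]
i=0: L=charlie R=charlie -> agree -> charlie
i=1: L=juliet R=juliet -> agree -> juliet
i=2: L=charlie R=charlie -> agree -> charlie
i=3: L=bravo=BASE, R=hotel -> take RIGHT -> hotel
i=4: L=hotel, R=echo=BASE -> take LEFT -> hotel
i=5: L=delta R=delta -> agree -> delta
i=6: L=hotel R=hotel -> agree -> hotel
Conflict count: 0

Answer: 0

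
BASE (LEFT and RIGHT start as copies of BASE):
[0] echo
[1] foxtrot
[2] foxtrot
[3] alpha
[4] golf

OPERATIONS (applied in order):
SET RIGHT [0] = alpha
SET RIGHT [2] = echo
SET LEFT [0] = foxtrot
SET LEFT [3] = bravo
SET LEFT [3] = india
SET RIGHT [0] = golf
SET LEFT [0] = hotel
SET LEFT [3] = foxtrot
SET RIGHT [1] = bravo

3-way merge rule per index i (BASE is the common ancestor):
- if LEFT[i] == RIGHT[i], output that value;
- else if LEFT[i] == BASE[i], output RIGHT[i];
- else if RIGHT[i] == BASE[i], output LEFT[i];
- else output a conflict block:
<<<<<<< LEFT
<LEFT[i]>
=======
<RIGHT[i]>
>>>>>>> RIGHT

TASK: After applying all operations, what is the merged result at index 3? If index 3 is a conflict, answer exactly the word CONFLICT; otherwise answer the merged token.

Answer: foxtrot

Derivation:
Final LEFT:  [hotel, foxtrot, foxtrot, foxtrot, golf]
Final RIGHT: [golf, bravo, echo, alpha, golf]
i=0: BASE=echo L=hotel R=golf all differ -> CONFLICT
i=1: L=foxtrot=BASE, R=bravo -> take RIGHT -> bravo
i=2: L=foxtrot=BASE, R=echo -> take RIGHT -> echo
i=3: L=foxtrot, R=alpha=BASE -> take LEFT -> foxtrot
i=4: L=golf R=golf -> agree -> golf
Index 3 -> foxtrot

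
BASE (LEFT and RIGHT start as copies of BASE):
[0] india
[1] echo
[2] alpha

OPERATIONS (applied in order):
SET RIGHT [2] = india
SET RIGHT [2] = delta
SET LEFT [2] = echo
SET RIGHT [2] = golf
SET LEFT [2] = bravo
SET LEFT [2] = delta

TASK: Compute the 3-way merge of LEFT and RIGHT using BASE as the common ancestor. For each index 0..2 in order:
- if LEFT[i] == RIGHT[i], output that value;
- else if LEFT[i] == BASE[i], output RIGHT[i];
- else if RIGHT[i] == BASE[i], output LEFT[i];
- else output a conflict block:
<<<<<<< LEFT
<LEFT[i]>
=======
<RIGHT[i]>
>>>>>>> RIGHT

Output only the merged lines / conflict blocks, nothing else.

Final LEFT:  [india, echo, delta]
Final RIGHT: [india, echo, golf]
i=0: L=india R=india -> agree -> india
i=1: L=echo R=echo -> agree -> echo
i=2: BASE=alpha L=delta R=golf all differ -> CONFLICT

Answer: india
echo
<<<<<<< LEFT
delta
=======
golf
>>>>>>> RIGHT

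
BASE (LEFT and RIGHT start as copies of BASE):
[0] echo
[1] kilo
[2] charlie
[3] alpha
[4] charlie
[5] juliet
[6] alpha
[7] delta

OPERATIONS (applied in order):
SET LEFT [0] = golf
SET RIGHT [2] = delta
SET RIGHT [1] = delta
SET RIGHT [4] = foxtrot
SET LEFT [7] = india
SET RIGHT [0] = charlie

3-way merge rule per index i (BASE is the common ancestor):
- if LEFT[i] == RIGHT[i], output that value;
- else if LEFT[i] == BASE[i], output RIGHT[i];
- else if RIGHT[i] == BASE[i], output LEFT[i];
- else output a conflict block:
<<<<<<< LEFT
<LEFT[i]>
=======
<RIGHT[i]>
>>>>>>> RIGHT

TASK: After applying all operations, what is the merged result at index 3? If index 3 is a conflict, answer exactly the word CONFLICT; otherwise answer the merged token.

Final LEFT:  [golf, kilo, charlie, alpha, charlie, juliet, alpha, india]
Final RIGHT: [charlie, delta, delta, alpha, foxtrot, juliet, alpha, delta]
i=0: BASE=echo L=golf R=charlie all differ -> CONFLICT
i=1: L=kilo=BASE, R=delta -> take RIGHT -> delta
i=2: L=charlie=BASE, R=delta -> take RIGHT -> delta
i=3: L=alpha R=alpha -> agree -> alpha
i=4: L=charlie=BASE, R=foxtrot -> take RIGHT -> foxtrot
i=5: L=juliet R=juliet -> agree -> juliet
i=6: L=alpha R=alpha -> agree -> alpha
i=7: L=india, R=delta=BASE -> take LEFT -> india
Index 3 -> alpha

Answer: alpha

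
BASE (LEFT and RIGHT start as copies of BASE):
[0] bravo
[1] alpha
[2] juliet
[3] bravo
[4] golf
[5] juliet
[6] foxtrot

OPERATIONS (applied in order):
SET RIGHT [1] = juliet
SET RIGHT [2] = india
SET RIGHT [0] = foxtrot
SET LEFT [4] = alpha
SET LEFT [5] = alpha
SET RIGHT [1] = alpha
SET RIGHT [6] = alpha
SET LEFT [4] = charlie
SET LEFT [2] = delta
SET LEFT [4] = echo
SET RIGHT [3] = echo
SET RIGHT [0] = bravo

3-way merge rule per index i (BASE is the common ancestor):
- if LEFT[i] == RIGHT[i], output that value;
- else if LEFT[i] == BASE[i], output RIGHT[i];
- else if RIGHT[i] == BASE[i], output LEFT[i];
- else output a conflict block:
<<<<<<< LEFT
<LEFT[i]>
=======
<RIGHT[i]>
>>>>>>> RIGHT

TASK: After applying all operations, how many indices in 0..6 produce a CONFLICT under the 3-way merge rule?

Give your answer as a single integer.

Answer: 1

Derivation:
Final LEFT:  [bravo, alpha, delta, bravo, echo, alpha, foxtrot]
Final RIGHT: [bravo, alpha, india, echo, golf, juliet, alpha]
i=0: L=bravo R=bravo -> agree -> bravo
i=1: L=alpha R=alpha -> agree -> alpha
i=2: BASE=juliet L=delta R=india all differ -> CONFLICT
i=3: L=bravo=BASE, R=echo -> take RIGHT -> echo
i=4: L=echo, R=golf=BASE -> take LEFT -> echo
i=5: L=alpha, R=juliet=BASE -> take LEFT -> alpha
i=6: L=foxtrot=BASE, R=alpha -> take RIGHT -> alpha
Conflict count: 1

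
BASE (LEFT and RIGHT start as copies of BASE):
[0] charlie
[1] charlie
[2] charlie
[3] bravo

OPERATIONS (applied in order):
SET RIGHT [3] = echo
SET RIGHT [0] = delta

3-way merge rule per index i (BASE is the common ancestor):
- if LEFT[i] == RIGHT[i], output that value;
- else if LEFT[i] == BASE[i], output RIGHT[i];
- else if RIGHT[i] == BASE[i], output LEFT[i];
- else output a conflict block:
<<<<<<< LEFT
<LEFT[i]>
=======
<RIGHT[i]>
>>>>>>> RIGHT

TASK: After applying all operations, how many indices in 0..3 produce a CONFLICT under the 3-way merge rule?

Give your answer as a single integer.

Answer: 0

Derivation:
Final LEFT:  [charlie, charlie, charlie, bravo]
Final RIGHT: [delta, charlie, charlie, echo]
i=0: L=charlie=BASE, R=delta -> take RIGHT -> delta
i=1: L=charlie R=charlie -> agree -> charlie
i=2: L=charlie R=charlie -> agree -> charlie
i=3: L=bravo=BASE, R=echo -> take RIGHT -> echo
Conflict count: 0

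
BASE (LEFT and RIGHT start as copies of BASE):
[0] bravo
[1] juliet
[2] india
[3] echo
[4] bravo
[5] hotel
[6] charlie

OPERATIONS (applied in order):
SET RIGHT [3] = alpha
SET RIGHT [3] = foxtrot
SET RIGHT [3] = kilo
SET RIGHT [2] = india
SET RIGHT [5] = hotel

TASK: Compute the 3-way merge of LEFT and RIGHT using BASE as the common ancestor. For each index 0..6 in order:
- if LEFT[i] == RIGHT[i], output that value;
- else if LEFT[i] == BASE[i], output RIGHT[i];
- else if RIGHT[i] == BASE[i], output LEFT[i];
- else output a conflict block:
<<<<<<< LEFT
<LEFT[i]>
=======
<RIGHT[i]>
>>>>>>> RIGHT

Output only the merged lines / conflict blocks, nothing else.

Final LEFT:  [bravo, juliet, india, echo, bravo, hotel, charlie]
Final RIGHT: [bravo, juliet, india, kilo, bravo, hotel, charlie]
i=0: L=bravo R=bravo -> agree -> bravo
i=1: L=juliet R=juliet -> agree -> juliet
i=2: L=india R=india -> agree -> india
i=3: L=echo=BASE, R=kilo -> take RIGHT -> kilo
i=4: L=bravo R=bravo -> agree -> bravo
i=5: L=hotel R=hotel -> agree -> hotel
i=6: L=charlie R=charlie -> agree -> charlie

Answer: bravo
juliet
india
kilo
bravo
hotel
charlie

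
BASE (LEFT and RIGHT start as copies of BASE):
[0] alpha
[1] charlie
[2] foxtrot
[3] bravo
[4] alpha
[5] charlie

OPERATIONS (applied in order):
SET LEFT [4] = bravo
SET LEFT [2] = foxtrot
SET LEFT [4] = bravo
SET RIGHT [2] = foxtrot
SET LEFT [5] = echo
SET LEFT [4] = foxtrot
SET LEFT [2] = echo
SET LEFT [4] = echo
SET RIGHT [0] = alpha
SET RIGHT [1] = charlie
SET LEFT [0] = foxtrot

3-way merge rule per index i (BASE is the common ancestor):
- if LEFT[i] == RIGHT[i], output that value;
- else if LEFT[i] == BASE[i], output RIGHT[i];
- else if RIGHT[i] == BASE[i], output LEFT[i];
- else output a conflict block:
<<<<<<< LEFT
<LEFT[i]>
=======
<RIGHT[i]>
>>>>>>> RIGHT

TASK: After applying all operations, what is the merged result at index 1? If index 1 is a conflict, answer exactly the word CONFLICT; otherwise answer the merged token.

Final LEFT:  [foxtrot, charlie, echo, bravo, echo, echo]
Final RIGHT: [alpha, charlie, foxtrot, bravo, alpha, charlie]
i=0: L=foxtrot, R=alpha=BASE -> take LEFT -> foxtrot
i=1: L=charlie R=charlie -> agree -> charlie
i=2: L=echo, R=foxtrot=BASE -> take LEFT -> echo
i=3: L=bravo R=bravo -> agree -> bravo
i=4: L=echo, R=alpha=BASE -> take LEFT -> echo
i=5: L=echo, R=charlie=BASE -> take LEFT -> echo
Index 1 -> charlie

Answer: charlie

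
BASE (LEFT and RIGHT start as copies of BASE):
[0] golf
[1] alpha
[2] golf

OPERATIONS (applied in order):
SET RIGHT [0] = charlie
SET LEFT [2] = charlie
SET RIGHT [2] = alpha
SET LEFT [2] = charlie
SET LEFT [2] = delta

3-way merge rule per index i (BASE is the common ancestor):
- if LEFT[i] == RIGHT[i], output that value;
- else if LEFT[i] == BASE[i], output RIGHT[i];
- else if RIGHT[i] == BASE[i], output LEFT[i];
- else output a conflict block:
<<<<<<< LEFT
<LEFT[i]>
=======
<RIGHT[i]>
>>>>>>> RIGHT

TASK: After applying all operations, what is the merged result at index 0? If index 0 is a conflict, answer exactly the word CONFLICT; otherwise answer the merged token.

Answer: charlie

Derivation:
Final LEFT:  [golf, alpha, delta]
Final RIGHT: [charlie, alpha, alpha]
i=0: L=golf=BASE, R=charlie -> take RIGHT -> charlie
i=1: L=alpha R=alpha -> agree -> alpha
i=2: BASE=golf L=delta R=alpha all differ -> CONFLICT
Index 0 -> charlie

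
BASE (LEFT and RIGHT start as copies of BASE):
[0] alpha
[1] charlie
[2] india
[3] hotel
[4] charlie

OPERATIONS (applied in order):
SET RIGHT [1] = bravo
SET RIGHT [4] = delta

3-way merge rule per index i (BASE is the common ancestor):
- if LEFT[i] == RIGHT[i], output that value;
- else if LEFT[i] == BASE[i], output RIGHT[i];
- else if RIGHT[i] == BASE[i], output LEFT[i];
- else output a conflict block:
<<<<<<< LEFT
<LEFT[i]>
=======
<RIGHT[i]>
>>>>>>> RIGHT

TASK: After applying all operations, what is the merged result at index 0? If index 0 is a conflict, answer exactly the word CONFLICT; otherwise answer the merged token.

Final LEFT:  [alpha, charlie, india, hotel, charlie]
Final RIGHT: [alpha, bravo, india, hotel, delta]
i=0: L=alpha R=alpha -> agree -> alpha
i=1: L=charlie=BASE, R=bravo -> take RIGHT -> bravo
i=2: L=india R=india -> agree -> india
i=3: L=hotel R=hotel -> agree -> hotel
i=4: L=charlie=BASE, R=delta -> take RIGHT -> delta
Index 0 -> alpha

Answer: alpha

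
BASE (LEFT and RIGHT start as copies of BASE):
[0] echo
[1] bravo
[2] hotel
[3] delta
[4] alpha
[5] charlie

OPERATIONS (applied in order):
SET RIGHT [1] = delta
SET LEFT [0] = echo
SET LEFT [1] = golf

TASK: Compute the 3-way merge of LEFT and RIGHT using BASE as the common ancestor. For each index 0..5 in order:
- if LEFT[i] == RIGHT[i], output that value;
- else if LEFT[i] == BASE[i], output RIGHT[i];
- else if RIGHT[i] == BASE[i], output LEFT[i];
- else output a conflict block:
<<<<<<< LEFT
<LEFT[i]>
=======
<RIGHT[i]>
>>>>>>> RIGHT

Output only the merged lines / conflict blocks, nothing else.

Answer: echo
<<<<<<< LEFT
golf
=======
delta
>>>>>>> RIGHT
hotel
delta
alpha
charlie

Derivation:
Final LEFT:  [echo, golf, hotel, delta, alpha, charlie]
Final RIGHT: [echo, delta, hotel, delta, alpha, charlie]
i=0: L=echo R=echo -> agree -> echo
i=1: BASE=bravo L=golf R=delta all differ -> CONFLICT
i=2: L=hotel R=hotel -> agree -> hotel
i=3: L=delta R=delta -> agree -> delta
i=4: L=alpha R=alpha -> agree -> alpha
i=5: L=charlie R=charlie -> agree -> charlie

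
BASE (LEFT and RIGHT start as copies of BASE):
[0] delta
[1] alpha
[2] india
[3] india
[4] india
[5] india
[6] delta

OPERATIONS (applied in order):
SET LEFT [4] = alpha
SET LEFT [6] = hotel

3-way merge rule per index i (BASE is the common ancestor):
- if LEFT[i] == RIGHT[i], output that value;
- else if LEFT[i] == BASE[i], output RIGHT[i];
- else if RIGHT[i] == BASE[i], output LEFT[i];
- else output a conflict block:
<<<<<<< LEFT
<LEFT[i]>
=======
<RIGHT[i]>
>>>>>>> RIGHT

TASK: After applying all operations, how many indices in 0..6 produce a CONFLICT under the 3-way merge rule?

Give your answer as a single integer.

Final LEFT:  [delta, alpha, india, india, alpha, india, hotel]
Final RIGHT: [delta, alpha, india, india, india, india, delta]
i=0: L=delta R=delta -> agree -> delta
i=1: L=alpha R=alpha -> agree -> alpha
i=2: L=india R=india -> agree -> india
i=3: L=india R=india -> agree -> india
i=4: L=alpha, R=india=BASE -> take LEFT -> alpha
i=5: L=india R=india -> agree -> india
i=6: L=hotel, R=delta=BASE -> take LEFT -> hotel
Conflict count: 0

Answer: 0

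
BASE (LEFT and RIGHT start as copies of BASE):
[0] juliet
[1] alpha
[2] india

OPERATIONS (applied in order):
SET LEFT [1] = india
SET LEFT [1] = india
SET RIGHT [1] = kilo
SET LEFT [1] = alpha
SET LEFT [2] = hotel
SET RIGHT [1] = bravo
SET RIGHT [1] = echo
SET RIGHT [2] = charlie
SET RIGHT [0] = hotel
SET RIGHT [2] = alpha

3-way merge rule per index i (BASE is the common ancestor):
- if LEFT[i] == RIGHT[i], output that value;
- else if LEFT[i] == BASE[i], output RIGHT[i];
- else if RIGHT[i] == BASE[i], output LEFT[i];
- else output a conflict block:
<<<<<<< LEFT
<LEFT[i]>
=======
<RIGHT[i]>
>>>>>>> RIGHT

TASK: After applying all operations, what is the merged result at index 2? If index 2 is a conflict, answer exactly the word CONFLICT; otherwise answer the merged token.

Final LEFT:  [juliet, alpha, hotel]
Final RIGHT: [hotel, echo, alpha]
i=0: L=juliet=BASE, R=hotel -> take RIGHT -> hotel
i=1: L=alpha=BASE, R=echo -> take RIGHT -> echo
i=2: BASE=india L=hotel R=alpha all differ -> CONFLICT
Index 2 -> CONFLICT

Answer: CONFLICT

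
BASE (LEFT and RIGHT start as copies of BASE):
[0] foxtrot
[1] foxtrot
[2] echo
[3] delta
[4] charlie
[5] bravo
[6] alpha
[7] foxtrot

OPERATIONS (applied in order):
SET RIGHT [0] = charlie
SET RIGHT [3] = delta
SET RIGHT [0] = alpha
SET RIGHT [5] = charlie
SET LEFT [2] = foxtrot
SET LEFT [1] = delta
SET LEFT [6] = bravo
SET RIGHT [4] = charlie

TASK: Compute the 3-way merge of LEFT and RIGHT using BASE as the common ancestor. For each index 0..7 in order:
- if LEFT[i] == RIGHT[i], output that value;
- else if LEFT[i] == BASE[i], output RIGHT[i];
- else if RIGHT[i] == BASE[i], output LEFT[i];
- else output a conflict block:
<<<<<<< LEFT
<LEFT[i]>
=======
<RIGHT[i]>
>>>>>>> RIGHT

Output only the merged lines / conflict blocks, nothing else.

Final LEFT:  [foxtrot, delta, foxtrot, delta, charlie, bravo, bravo, foxtrot]
Final RIGHT: [alpha, foxtrot, echo, delta, charlie, charlie, alpha, foxtrot]
i=0: L=foxtrot=BASE, R=alpha -> take RIGHT -> alpha
i=1: L=delta, R=foxtrot=BASE -> take LEFT -> delta
i=2: L=foxtrot, R=echo=BASE -> take LEFT -> foxtrot
i=3: L=delta R=delta -> agree -> delta
i=4: L=charlie R=charlie -> agree -> charlie
i=5: L=bravo=BASE, R=charlie -> take RIGHT -> charlie
i=6: L=bravo, R=alpha=BASE -> take LEFT -> bravo
i=7: L=foxtrot R=foxtrot -> agree -> foxtrot

Answer: alpha
delta
foxtrot
delta
charlie
charlie
bravo
foxtrot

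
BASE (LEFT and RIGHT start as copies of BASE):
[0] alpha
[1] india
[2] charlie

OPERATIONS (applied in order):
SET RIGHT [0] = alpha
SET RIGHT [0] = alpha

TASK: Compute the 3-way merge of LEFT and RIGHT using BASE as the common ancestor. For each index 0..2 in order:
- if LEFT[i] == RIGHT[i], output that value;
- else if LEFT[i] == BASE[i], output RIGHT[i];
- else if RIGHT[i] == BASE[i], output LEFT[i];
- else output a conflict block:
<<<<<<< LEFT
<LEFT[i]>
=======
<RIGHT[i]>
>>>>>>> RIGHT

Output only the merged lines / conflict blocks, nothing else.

Final LEFT:  [alpha, india, charlie]
Final RIGHT: [alpha, india, charlie]
i=0: L=alpha R=alpha -> agree -> alpha
i=1: L=india R=india -> agree -> india
i=2: L=charlie R=charlie -> agree -> charlie

Answer: alpha
india
charlie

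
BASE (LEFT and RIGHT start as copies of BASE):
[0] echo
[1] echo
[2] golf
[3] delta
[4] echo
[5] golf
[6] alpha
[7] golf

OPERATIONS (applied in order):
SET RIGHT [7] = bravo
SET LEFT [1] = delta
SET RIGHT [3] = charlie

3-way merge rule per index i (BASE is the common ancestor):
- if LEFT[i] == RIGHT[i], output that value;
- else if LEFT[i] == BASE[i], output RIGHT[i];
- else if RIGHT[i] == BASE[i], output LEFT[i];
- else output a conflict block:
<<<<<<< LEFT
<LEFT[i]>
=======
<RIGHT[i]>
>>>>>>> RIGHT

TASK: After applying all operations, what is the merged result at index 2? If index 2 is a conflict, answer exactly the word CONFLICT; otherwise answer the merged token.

Final LEFT:  [echo, delta, golf, delta, echo, golf, alpha, golf]
Final RIGHT: [echo, echo, golf, charlie, echo, golf, alpha, bravo]
i=0: L=echo R=echo -> agree -> echo
i=1: L=delta, R=echo=BASE -> take LEFT -> delta
i=2: L=golf R=golf -> agree -> golf
i=3: L=delta=BASE, R=charlie -> take RIGHT -> charlie
i=4: L=echo R=echo -> agree -> echo
i=5: L=golf R=golf -> agree -> golf
i=6: L=alpha R=alpha -> agree -> alpha
i=7: L=golf=BASE, R=bravo -> take RIGHT -> bravo
Index 2 -> golf

Answer: golf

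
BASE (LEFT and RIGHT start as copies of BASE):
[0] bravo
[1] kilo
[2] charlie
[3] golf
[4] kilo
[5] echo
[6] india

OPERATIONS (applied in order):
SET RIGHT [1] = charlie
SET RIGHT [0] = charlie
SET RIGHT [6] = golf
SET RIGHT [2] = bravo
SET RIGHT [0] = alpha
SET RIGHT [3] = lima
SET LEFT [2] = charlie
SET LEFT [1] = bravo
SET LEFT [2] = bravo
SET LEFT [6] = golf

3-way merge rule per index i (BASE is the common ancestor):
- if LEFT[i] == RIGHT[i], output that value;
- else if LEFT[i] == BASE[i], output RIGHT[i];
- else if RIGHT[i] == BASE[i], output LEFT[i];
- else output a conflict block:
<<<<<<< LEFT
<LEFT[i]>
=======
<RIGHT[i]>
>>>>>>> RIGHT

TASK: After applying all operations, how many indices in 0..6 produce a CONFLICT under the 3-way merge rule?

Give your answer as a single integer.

Final LEFT:  [bravo, bravo, bravo, golf, kilo, echo, golf]
Final RIGHT: [alpha, charlie, bravo, lima, kilo, echo, golf]
i=0: L=bravo=BASE, R=alpha -> take RIGHT -> alpha
i=1: BASE=kilo L=bravo R=charlie all differ -> CONFLICT
i=2: L=bravo R=bravo -> agree -> bravo
i=3: L=golf=BASE, R=lima -> take RIGHT -> lima
i=4: L=kilo R=kilo -> agree -> kilo
i=5: L=echo R=echo -> agree -> echo
i=6: L=golf R=golf -> agree -> golf
Conflict count: 1

Answer: 1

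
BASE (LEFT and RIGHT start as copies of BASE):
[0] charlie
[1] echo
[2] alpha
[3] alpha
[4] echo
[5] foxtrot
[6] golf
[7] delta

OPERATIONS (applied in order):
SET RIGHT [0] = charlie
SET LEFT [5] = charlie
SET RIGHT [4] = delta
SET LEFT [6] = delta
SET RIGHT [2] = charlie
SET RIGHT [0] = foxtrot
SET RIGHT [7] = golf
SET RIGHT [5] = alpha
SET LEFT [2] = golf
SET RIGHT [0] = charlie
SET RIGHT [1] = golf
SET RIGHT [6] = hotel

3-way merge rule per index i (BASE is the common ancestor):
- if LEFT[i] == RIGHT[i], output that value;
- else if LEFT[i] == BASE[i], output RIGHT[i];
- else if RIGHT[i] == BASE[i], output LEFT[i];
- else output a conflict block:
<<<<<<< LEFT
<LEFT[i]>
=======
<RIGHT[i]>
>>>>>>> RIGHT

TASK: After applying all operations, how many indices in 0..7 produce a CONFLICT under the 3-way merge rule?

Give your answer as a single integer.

Final LEFT:  [charlie, echo, golf, alpha, echo, charlie, delta, delta]
Final RIGHT: [charlie, golf, charlie, alpha, delta, alpha, hotel, golf]
i=0: L=charlie R=charlie -> agree -> charlie
i=1: L=echo=BASE, R=golf -> take RIGHT -> golf
i=2: BASE=alpha L=golf R=charlie all differ -> CONFLICT
i=3: L=alpha R=alpha -> agree -> alpha
i=4: L=echo=BASE, R=delta -> take RIGHT -> delta
i=5: BASE=foxtrot L=charlie R=alpha all differ -> CONFLICT
i=6: BASE=golf L=delta R=hotel all differ -> CONFLICT
i=7: L=delta=BASE, R=golf -> take RIGHT -> golf
Conflict count: 3

Answer: 3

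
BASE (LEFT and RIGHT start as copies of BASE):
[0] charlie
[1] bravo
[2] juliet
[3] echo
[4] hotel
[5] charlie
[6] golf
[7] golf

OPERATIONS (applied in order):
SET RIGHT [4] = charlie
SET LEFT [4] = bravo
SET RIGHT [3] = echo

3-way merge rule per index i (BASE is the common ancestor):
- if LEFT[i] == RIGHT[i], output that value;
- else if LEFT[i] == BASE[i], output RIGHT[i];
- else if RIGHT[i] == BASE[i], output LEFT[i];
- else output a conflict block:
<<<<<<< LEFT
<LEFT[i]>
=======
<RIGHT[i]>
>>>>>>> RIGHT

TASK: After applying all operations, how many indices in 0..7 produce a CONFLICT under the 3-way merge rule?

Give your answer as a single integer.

Final LEFT:  [charlie, bravo, juliet, echo, bravo, charlie, golf, golf]
Final RIGHT: [charlie, bravo, juliet, echo, charlie, charlie, golf, golf]
i=0: L=charlie R=charlie -> agree -> charlie
i=1: L=bravo R=bravo -> agree -> bravo
i=2: L=juliet R=juliet -> agree -> juliet
i=3: L=echo R=echo -> agree -> echo
i=4: BASE=hotel L=bravo R=charlie all differ -> CONFLICT
i=5: L=charlie R=charlie -> agree -> charlie
i=6: L=golf R=golf -> agree -> golf
i=7: L=golf R=golf -> agree -> golf
Conflict count: 1

Answer: 1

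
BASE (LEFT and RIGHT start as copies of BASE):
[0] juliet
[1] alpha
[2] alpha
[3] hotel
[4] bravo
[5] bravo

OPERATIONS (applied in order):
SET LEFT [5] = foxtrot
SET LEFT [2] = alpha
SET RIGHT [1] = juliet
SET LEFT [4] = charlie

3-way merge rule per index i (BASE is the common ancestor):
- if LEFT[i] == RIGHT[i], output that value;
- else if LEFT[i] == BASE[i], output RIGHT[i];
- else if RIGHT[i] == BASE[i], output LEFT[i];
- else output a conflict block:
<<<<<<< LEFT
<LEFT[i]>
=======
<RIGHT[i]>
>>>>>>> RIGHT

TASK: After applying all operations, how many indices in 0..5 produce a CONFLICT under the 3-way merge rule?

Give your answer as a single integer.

Answer: 0

Derivation:
Final LEFT:  [juliet, alpha, alpha, hotel, charlie, foxtrot]
Final RIGHT: [juliet, juliet, alpha, hotel, bravo, bravo]
i=0: L=juliet R=juliet -> agree -> juliet
i=1: L=alpha=BASE, R=juliet -> take RIGHT -> juliet
i=2: L=alpha R=alpha -> agree -> alpha
i=3: L=hotel R=hotel -> agree -> hotel
i=4: L=charlie, R=bravo=BASE -> take LEFT -> charlie
i=5: L=foxtrot, R=bravo=BASE -> take LEFT -> foxtrot
Conflict count: 0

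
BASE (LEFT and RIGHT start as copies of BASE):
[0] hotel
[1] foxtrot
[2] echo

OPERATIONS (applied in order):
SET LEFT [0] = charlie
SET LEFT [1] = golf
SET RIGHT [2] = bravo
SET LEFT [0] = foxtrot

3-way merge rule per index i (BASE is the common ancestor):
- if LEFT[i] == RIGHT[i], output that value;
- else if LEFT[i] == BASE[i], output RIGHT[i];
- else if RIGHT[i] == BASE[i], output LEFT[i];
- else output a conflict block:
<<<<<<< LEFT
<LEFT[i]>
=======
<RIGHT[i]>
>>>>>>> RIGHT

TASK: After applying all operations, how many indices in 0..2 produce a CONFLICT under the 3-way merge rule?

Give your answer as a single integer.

Final LEFT:  [foxtrot, golf, echo]
Final RIGHT: [hotel, foxtrot, bravo]
i=0: L=foxtrot, R=hotel=BASE -> take LEFT -> foxtrot
i=1: L=golf, R=foxtrot=BASE -> take LEFT -> golf
i=2: L=echo=BASE, R=bravo -> take RIGHT -> bravo
Conflict count: 0

Answer: 0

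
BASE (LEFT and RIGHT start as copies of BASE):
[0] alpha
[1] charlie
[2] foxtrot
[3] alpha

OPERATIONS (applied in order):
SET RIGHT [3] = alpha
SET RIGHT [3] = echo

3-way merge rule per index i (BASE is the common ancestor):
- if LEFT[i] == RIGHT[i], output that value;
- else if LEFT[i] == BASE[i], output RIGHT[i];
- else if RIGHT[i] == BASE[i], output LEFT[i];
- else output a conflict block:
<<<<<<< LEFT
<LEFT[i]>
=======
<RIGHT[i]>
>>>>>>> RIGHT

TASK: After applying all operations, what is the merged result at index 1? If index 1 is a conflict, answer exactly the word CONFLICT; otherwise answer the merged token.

Answer: charlie

Derivation:
Final LEFT:  [alpha, charlie, foxtrot, alpha]
Final RIGHT: [alpha, charlie, foxtrot, echo]
i=0: L=alpha R=alpha -> agree -> alpha
i=1: L=charlie R=charlie -> agree -> charlie
i=2: L=foxtrot R=foxtrot -> agree -> foxtrot
i=3: L=alpha=BASE, R=echo -> take RIGHT -> echo
Index 1 -> charlie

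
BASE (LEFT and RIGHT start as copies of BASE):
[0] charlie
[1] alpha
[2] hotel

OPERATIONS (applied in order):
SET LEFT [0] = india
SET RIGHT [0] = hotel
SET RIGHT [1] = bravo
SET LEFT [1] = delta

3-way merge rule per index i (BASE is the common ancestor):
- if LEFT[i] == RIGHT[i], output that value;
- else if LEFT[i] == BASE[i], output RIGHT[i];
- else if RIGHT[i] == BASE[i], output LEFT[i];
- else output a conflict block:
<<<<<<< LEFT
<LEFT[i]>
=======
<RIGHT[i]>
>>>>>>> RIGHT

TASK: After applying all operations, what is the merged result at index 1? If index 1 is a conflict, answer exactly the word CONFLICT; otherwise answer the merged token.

Answer: CONFLICT

Derivation:
Final LEFT:  [india, delta, hotel]
Final RIGHT: [hotel, bravo, hotel]
i=0: BASE=charlie L=india R=hotel all differ -> CONFLICT
i=1: BASE=alpha L=delta R=bravo all differ -> CONFLICT
i=2: L=hotel R=hotel -> agree -> hotel
Index 1 -> CONFLICT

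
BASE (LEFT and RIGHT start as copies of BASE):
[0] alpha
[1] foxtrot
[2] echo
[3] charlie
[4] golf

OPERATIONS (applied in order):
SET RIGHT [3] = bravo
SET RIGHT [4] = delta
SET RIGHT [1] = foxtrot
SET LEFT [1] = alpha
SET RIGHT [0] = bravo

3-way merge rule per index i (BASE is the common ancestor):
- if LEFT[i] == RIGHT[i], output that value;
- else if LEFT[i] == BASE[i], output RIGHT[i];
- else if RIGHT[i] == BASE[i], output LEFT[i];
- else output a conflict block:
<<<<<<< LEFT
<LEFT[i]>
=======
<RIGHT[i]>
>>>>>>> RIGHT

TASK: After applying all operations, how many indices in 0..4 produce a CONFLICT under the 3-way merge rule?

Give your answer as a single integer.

Answer: 0

Derivation:
Final LEFT:  [alpha, alpha, echo, charlie, golf]
Final RIGHT: [bravo, foxtrot, echo, bravo, delta]
i=0: L=alpha=BASE, R=bravo -> take RIGHT -> bravo
i=1: L=alpha, R=foxtrot=BASE -> take LEFT -> alpha
i=2: L=echo R=echo -> agree -> echo
i=3: L=charlie=BASE, R=bravo -> take RIGHT -> bravo
i=4: L=golf=BASE, R=delta -> take RIGHT -> delta
Conflict count: 0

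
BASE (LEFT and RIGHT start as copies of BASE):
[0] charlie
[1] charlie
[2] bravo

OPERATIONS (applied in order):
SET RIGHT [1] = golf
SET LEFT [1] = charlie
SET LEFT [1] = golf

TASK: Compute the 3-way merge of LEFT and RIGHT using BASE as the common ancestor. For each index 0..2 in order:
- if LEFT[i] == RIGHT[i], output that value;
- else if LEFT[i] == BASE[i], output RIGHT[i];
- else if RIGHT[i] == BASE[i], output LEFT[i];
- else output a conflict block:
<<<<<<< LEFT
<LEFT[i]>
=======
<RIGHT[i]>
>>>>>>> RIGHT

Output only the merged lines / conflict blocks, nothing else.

Answer: charlie
golf
bravo

Derivation:
Final LEFT:  [charlie, golf, bravo]
Final RIGHT: [charlie, golf, bravo]
i=0: L=charlie R=charlie -> agree -> charlie
i=1: L=golf R=golf -> agree -> golf
i=2: L=bravo R=bravo -> agree -> bravo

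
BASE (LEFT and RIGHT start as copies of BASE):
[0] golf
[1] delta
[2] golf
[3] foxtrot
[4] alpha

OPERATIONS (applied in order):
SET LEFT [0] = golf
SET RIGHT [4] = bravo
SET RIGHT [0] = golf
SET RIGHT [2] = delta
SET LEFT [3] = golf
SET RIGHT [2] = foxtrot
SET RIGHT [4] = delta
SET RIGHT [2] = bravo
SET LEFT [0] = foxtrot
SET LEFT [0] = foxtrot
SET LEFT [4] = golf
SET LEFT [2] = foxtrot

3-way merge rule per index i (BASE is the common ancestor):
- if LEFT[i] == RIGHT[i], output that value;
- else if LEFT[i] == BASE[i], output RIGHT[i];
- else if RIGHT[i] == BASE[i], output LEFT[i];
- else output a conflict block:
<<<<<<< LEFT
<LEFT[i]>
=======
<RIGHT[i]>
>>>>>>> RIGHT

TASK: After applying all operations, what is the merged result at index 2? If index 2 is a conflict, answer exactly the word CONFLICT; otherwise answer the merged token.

Final LEFT:  [foxtrot, delta, foxtrot, golf, golf]
Final RIGHT: [golf, delta, bravo, foxtrot, delta]
i=0: L=foxtrot, R=golf=BASE -> take LEFT -> foxtrot
i=1: L=delta R=delta -> agree -> delta
i=2: BASE=golf L=foxtrot R=bravo all differ -> CONFLICT
i=3: L=golf, R=foxtrot=BASE -> take LEFT -> golf
i=4: BASE=alpha L=golf R=delta all differ -> CONFLICT
Index 2 -> CONFLICT

Answer: CONFLICT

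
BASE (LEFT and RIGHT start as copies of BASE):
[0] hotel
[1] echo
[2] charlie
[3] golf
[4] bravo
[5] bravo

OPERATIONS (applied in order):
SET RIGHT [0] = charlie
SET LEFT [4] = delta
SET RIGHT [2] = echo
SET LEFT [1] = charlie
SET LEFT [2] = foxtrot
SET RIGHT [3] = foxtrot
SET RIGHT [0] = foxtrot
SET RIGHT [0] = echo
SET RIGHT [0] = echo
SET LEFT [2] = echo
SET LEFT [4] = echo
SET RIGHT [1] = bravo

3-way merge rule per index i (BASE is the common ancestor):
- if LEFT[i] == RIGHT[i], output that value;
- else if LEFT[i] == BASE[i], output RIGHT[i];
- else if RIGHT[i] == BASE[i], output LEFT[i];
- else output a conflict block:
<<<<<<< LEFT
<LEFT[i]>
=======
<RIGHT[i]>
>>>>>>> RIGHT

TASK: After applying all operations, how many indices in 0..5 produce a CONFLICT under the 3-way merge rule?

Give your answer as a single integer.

Final LEFT:  [hotel, charlie, echo, golf, echo, bravo]
Final RIGHT: [echo, bravo, echo, foxtrot, bravo, bravo]
i=0: L=hotel=BASE, R=echo -> take RIGHT -> echo
i=1: BASE=echo L=charlie R=bravo all differ -> CONFLICT
i=2: L=echo R=echo -> agree -> echo
i=3: L=golf=BASE, R=foxtrot -> take RIGHT -> foxtrot
i=4: L=echo, R=bravo=BASE -> take LEFT -> echo
i=5: L=bravo R=bravo -> agree -> bravo
Conflict count: 1

Answer: 1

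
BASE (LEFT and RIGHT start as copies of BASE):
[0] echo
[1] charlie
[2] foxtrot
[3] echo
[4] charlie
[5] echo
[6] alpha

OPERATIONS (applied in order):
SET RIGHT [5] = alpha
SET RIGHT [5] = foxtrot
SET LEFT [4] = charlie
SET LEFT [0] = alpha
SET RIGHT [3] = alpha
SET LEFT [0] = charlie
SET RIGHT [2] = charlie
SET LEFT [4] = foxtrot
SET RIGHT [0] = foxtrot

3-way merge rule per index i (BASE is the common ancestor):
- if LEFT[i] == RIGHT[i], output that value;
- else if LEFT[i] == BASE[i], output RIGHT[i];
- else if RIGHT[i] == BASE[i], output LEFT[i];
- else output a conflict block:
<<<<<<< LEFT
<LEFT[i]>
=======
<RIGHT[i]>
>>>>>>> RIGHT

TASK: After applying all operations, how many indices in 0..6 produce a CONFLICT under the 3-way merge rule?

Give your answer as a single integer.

Final LEFT:  [charlie, charlie, foxtrot, echo, foxtrot, echo, alpha]
Final RIGHT: [foxtrot, charlie, charlie, alpha, charlie, foxtrot, alpha]
i=0: BASE=echo L=charlie R=foxtrot all differ -> CONFLICT
i=1: L=charlie R=charlie -> agree -> charlie
i=2: L=foxtrot=BASE, R=charlie -> take RIGHT -> charlie
i=3: L=echo=BASE, R=alpha -> take RIGHT -> alpha
i=4: L=foxtrot, R=charlie=BASE -> take LEFT -> foxtrot
i=5: L=echo=BASE, R=foxtrot -> take RIGHT -> foxtrot
i=6: L=alpha R=alpha -> agree -> alpha
Conflict count: 1

Answer: 1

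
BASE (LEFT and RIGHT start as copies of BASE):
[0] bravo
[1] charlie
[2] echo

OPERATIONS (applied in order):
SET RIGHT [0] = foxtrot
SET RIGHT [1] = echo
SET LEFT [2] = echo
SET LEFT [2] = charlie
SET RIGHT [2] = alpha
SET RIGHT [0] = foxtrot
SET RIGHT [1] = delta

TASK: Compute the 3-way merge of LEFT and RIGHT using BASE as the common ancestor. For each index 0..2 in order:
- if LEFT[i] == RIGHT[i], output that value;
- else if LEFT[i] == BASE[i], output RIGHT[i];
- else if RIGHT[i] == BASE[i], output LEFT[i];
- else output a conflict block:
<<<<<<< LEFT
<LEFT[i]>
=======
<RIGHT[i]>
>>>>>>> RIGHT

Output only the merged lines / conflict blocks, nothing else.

Answer: foxtrot
delta
<<<<<<< LEFT
charlie
=======
alpha
>>>>>>> RIGHT

Derivation:
Final LEFT:  [bravo, charlie, charlie]
Final RIGHT: [foxtrot, delta, alpha]
i=0: L=bravo=BASE, R=foxtrot -> take RIGHT -> foxtrot
i=1: L=charlie=BASE, R=delta -> take RIGHT -> delta
i=2: BASE=echo L=charlie R=alpha all differ -> CONFLICT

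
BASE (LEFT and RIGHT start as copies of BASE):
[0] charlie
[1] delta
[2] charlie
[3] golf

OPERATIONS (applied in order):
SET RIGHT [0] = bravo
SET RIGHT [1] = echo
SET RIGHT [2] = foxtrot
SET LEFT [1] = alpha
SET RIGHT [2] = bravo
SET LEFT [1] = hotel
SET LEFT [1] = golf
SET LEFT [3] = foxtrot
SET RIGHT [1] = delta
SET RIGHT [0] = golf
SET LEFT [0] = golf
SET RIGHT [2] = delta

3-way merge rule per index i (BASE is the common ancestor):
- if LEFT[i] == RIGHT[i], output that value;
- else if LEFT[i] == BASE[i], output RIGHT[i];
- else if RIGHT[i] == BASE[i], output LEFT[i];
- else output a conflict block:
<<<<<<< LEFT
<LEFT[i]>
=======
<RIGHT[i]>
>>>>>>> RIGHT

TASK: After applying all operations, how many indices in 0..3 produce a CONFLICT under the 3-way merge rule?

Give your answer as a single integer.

Answer: 0

Derivation:
Final LEFT:  [golf, golf, charlie, foxtrot]
Final RIGHT: [golf, delta, delta, golf]
i=0: L=golf R=golf -> agree -> golf
i=1: L=golf, R=delta=BASE -> take LEFT -> golf
i=2: L=charlie=BASE, R=delta -> take RIGHT -> delta
i=3: L=foxtrot, R=golf=BASE -> take LEFT -> foxtrot
Conflict count: 0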